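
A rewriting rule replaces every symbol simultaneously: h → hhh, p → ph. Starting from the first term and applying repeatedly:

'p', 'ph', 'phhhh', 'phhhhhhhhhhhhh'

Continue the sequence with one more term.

phhhhhhhhhhhhhhhhhhhhhhhhhhhhhhhhhhhhhhhh

φ(phhhhhhhhhhhhh) expands symbol-by-symbol to ph hhh hhh hhh hhh hhh hhh hhh hhh hhh hhh hhh hhh hhh; joining the 14 pieces gives the next term.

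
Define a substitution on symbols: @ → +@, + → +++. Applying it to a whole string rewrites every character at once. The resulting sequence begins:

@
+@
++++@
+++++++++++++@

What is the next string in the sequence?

φ(+++++++++++++@) expands symbol-by-symbol to +++ +++ +++ +++ +++ +++ +++ +++ +++ +++ +++ +++ +++ +@; joining the 14 pieces gives the next term.

++++++++++++++++++++++++++++++++++++++++@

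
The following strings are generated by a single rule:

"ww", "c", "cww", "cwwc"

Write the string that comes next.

cwwccww

From term 3 onward, concatenate the last term with the second-to-last: c·ww = cww, cww·c = cwwc, …
So term 5 is cwwc·cww.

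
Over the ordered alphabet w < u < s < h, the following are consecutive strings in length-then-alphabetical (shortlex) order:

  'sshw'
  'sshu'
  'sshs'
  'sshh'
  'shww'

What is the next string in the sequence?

The successor of shww increments the rightmost position that isn't already h and resets every position after it to w.

shwu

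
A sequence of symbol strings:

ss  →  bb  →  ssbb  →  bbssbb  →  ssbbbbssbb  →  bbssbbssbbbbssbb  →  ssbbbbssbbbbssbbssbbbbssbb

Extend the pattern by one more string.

bbssbbssbbbbssbbssbbbbssbbbbssbbssbbbbssbb

From term 3 onward, concatenate the second-to-last term with the last: ss·bb = ssbb, bb·ssbb = bbssbb, …
Continuing: bbssbbssbbbbssbb · ssbbbbssbbbbssbbssbbbbssbb gives term 8.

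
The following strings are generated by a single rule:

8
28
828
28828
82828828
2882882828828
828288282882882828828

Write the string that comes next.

Each term (from the third on) is the two preceding terms concatenated in order: term 3 = 8·28 = 828.
The next term joins 2882882828828 and 828288282882882828828.

2882882828828828288282882882828828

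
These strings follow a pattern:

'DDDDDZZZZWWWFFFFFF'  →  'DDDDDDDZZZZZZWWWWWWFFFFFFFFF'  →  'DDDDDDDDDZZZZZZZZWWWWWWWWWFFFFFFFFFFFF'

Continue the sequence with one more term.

Each string has the form D^{2n+3} Z^{2n+2} W^{3n} F^{3n+3} (n = 1, 2, …).
At n = 4 the blocks have lengths 11, 10, 12, 15.

DDDDDDDDDDDZZZZZZZZZZWWWWWWWWWWWWFFFFFFFFFFFFFFF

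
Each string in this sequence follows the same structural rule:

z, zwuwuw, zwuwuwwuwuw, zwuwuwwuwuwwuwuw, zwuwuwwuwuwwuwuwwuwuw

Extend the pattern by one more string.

Each term is the previous one with wuwuw appended.
One more step from zwuwuwwuwuwwuwuwwuwuw gives the answer.

zwuwuwwuwuwwuwuwwuwuwwuwuw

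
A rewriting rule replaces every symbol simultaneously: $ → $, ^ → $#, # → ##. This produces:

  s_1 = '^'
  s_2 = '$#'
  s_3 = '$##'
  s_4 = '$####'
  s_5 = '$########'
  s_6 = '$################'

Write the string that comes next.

$################################

Replace each of the 17 characters of $################ in place — $ ## ## ## ## ## ## ## ## ## ## ## ## ## ## ## ## — and concatenate.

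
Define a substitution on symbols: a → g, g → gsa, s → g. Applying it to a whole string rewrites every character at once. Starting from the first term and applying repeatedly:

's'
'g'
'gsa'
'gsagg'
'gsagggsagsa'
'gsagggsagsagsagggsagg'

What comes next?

Applying the rule to each of the 21 symbols of gsagggsagsagsagggsagg gives the pieces gsa g g gsa gsa gsa g g gsa g g gsa g g gsa gsa gsa g g gsa gsa, which concatenate to the answer.

gsagggsagsagsagggsagggsagggsagsagsagggsagsa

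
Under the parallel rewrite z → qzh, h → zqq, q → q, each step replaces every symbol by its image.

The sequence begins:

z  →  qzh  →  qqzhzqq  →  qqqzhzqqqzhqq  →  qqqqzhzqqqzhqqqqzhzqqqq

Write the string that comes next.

qqqqqzhzqqqzhqqqqzhzqqqqqqqzhzqqqzhqqqq

φ(qqqqzhzqqqzhqqqqzhzqqqq) expands symbol-by-symbol to q q q q qzh zqq qzh q q q qzh zqq q q q q qzh zqq qzh q q q q; joining the 23 pieces gives the next term.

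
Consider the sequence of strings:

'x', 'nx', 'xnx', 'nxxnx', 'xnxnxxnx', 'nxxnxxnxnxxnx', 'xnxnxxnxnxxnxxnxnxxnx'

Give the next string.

nxxnxxnxnxxnxxnxnxxnxnxxnxxnxnxxnx

This is a Fibonacci-style word recurrence s(k) = s(k−2)·s(k−1): e.g. x·nx = xnx.
So term 8 is nxxnxxnxnxxnx·xnxnxxnxnxxnxxnxnxxnx.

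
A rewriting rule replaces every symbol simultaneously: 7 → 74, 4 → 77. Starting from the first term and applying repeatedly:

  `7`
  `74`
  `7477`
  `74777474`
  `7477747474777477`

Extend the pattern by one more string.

74777474747774777477747474777474

Replace each of the 16 characters of 7477747474777477 in place — 74 77 74 74 74 77 74 77 74 77 74 74 74 77 74 74 — and concatenate.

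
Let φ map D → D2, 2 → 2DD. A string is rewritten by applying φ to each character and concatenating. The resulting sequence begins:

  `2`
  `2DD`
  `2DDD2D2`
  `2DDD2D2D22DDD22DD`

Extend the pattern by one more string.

Rewriting the 17 symbols of 2DDD2D2D22DDD22DD one by one yields 2DD D2 D2 D2 2DD D2 2DD D2 2DD 2DD D2 D2 D2 2DD 2DD D2 D2; concatenated:

2DDD2D2D22DDD22DDD22DD2DDD2D2D22DD2DDD2D2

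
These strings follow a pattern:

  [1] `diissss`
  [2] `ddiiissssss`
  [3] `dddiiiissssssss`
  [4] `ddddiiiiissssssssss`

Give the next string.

dddddiiiiiissssssssssss

The n-th term is n-1 d's then n i's then 2n s's, where the shown terms are n = 2, 3, 4, 5.
For the next term, n = 6, so the run lengths are 5, 6, 12.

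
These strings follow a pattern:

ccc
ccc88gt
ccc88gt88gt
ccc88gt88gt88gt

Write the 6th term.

Each term is the previous one with 88gt appended.
From ccc88gt88gt88gt, 2 further steps: ccc88gt88gt88gt → ccc88gt88gt88gt88gt → (answer).

ccc88gt88gt88gt88gt88gt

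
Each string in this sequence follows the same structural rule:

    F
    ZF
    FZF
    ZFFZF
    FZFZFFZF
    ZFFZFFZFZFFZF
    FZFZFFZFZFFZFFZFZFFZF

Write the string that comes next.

ZFFZFFZFZFFZFFZFZFFZFZFFZFFZFZFFZF

Each term (from the third on) is the two preceding terms concatenated in order: term 3 = F·ZF = FZF.
The next term joins ZFFZFFZFZFFZF and FZFZFFZFZFFZFFZFZFFZF.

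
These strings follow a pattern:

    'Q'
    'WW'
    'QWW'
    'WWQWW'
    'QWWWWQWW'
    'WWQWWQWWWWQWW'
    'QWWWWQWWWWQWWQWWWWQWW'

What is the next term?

WWQWWQWWWWQWWQWWWWQWWWWQWWQWWWWQWW

Each term (from the third on) is the two preceding terms concatenated in order: term 3 = Q·WW = QWW.
So term 8 is WWQWWQWWWWQWW·QWWWWQWWWWQWWQWWWWQWW.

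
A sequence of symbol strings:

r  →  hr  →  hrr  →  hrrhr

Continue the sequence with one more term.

hrrhrhrr

From term 3 onward, concatenate the last term with the second-to-last: hr·r = hrr, hrr·hr = hrrhr, …
So term 5 is hrrhr·hrr.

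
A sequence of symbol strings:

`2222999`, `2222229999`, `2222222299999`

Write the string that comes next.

Reading off run lengths: 2 runs 4, 6, 8; 9 runs 3, 4, 5 — each is linear in n, where the shown terms are n = 2, 3, 4.
For the next term, n = 5, so the run lengths are 10, 6.

2222222222999999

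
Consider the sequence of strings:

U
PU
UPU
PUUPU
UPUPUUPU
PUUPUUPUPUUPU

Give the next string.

UPUPUUPUPUUPUUPUPUUPU

From term 3 onward, concatenate the second-to-last term with the last: U·PU = UPU, PU·UPU = PUUPU, …
So term 7 is UPUPUUPU·PUUPUUPUPUUPU.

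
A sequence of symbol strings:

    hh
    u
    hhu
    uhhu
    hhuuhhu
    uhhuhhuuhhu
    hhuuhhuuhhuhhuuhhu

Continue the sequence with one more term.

uhhuhhuuhhuhhuuhhuuhhuhhuuhhu

This is a Fibonacci-style word recurrence s(k) = s(k−2)·s(k−1): e.g. hh·u = hhu.
The next term joins uhhuhhuuhhu and hhuuhhuuhhuhhuuhhu.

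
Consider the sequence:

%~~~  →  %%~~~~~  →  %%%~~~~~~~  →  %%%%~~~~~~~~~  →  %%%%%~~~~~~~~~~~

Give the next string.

Each string has the form %^{n} ~^{2n+1} (n = 1, 2, …).
At n = 6 the blocks have lengths 6, 13.

%%%%%%~~~~~~~~~~~~~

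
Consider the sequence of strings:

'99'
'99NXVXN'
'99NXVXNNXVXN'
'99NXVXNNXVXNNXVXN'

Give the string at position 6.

99NXVXNNXVXNNXVXNNXVXNNXVXN

Each term is the previous one with NXVXN appended.
From 99NXVXNNXVXNNXVXN, 2 further steps: 99NXVXNNXVXNNXVXN → 99NXVXNNXVXNNXVXNNXVXN → (answer).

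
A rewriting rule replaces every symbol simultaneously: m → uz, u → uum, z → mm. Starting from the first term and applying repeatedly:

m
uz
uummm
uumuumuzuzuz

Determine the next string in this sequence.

uumuumuzuumuumuzuummmuummmuummm

Expanding uumuumuzuzuz: u→uum, u→uum, m→uz, u→uum, u→uum, m→uz, u→uum, z→mm, u→uum, z→mm, u→uum, z→mm. Concatenated: uum uum uz uum uum uz uum mm uum mm uum mm.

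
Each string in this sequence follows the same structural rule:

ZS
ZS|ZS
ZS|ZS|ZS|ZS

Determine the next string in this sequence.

ZS|ZS|ZS|ZS|ZS|ZS|ZS|ZS

s(k+1) = s(k)·|·s(k) — each term doubles the last with '|' between the halves.
One more doubling of ZS|ZS|ZS|ZS gives the answer.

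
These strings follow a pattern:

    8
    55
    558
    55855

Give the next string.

This is a Fibonacci-style word recurrence s(k) = s(k−1)·s(k−2): e.g. 55·8 = 558.
Continuing: 55855 · 558 gives term 5.

55855558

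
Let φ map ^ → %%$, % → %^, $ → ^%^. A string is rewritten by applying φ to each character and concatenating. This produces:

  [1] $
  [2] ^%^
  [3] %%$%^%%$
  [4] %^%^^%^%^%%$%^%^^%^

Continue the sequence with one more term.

Rewriting the 19 symbols of %^%^^%^%^%%$%^%^^%^ one by one yields %^ %%$ %^ %%$ %%$ %^ %%$ %^ %%$ %^ %^ ^%^ %^ %%$ %^ %%$ %%$ %^ %%$; concatenated:

%^%%$%^%%$%%$%^%%$%^%%$%^%^^%^%^%%$%^%%$%%$%^%%$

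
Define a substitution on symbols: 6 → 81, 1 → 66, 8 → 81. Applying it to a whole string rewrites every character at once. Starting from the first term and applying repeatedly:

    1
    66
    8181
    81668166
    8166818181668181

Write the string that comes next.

Applying the rule to each of the 16 symbols of 8166818181668181 gives the pieces 81 66 81 81 81 66 81 66 81 66 81 81 81 66 81 66, which concatenate to the answer.

81668181816681668166818181668166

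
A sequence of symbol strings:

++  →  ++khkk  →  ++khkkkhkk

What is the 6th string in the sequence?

++khkkkhkkkhkkkhkkkhkk

Every step adds khkk to the end: s(k+1) = s(k)·khkk.
From ++khkkkhkk, 3 further steps: ++khkkkhkk → ++khkkkhkkkhkk → ++khkkkhkkkhkkkhkk → (answer).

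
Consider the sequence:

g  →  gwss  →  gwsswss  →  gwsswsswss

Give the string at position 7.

Each term is the previous one with wss appended.
From gwsswsswss, 3 further steps: gwsswsswss → gwsswsswsswss → gwsswsswsswsswss → (answer).

gwsswsswsswsswsswss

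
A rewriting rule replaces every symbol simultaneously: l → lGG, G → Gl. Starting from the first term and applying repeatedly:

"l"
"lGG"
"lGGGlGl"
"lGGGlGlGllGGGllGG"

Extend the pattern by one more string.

lGGGlGlGllGGGllGGGllGGlGGGlGlGllGGlGGGlGl

Replace each of the 17 characters of lGGGlGlGllGGGllGG in place — lGG Gl Gl Gl lGG Gl lGG Gl lGG lGG Gl Gl Gl lGG lGG Gl Gl — and concatenate.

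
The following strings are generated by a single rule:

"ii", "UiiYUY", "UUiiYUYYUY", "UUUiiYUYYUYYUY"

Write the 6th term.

UUUUUiiYUYYUYYUYYUYYUY

s(k+1) = U·s(k)·YUY, so each term gains U as a prefix and YUY as a suffix.
From UUUiiYUYYUYYUY, 2 further steps: UUUiiYUYYUYYUY → UUUUiiYUYYUYYUYYUY → (answer).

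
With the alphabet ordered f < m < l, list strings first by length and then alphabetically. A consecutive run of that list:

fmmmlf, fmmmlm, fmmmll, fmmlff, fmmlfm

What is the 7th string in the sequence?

Advancing 2 positions from fmmlfm through fmmlfm → fmmlfl reaches term 7.

fmmlmf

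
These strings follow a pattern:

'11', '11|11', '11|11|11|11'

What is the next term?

Each string is two copies of the previous one joined by '|'.
Doubling 11|11|11|11 with '|' between the halves:

11|11|11|11|11|11|11|11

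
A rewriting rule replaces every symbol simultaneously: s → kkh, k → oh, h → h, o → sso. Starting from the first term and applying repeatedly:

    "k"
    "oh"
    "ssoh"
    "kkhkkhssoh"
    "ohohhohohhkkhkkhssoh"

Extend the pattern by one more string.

Rewriting the 20 symbols of ohohhohohhkkhkkhssoh one by one yields sso h sso h h sso h sso h h oh oh h oh oh h kkh kkh sso h; concatenated:

ssohssohhssohssohhohohhohohhkkhkkhssoh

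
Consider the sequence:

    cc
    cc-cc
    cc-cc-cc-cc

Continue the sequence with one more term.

Each string is two copies of the previous one joined by '-'.
One more doubling of cc-cc-cc-cc gives the answer.

cc-cc-cc-cc-cc-cc-cc-cc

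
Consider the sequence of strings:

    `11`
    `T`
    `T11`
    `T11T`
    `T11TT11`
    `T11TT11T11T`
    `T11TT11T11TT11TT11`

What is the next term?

This is a Fibonacci-style word recurrence s(k) = s(k−1)·s(k−2): e.g. T·11 = T11.
So term 8 is T11TT11T11TT11TT11·T11TT11T11T.

T11TT11T11TT11TT11T11TT11T11T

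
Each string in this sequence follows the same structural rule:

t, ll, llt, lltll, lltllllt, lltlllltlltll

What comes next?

From term 3 onward, concatenate the last term with the second-to-last: ll·t = llt, llt·ll = lltll, …
The next term joins lltlllltlltll and lltllllt.

lltlllltlltlllltllllt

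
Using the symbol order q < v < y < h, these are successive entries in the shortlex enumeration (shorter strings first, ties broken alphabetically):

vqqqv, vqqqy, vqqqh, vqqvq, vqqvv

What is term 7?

Continuing the enumeration 2 steps past vqqvv: vqqvv → vqqvy → (answer).

vqqvh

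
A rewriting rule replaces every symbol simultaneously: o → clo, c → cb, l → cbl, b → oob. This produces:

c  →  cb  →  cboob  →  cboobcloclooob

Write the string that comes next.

cboobcloclooobcbcblclocbcblclocloclooob

φ(cboobcloclooob) expands symbol-by-symbol to cb oob clo clo oob cb cbl clo cb cbl clo clo clo oob; joining the 14 pieces gives the next term.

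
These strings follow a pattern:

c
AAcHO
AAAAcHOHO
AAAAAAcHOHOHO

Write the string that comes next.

Each term wraps the previous one in AA on the left and HO on the right.
Applying this once more to AAAAAAcHOHOHO:

AAAAAAAAcHOHOHOHO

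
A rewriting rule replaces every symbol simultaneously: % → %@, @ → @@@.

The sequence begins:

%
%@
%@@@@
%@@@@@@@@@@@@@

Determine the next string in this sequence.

Replace each of the 14 characters of %@@@@@@@@@@@@@ in place — %@ @@@ @@@ @@@ @@@ @@@ @@@ @@@ @@@ @@@ @@@ @@@ @@@ @@@ — and concatenate.

%@@@@@@@@@@@@@@@@@@@@@@@@@@@@@@@@@@@@@@@@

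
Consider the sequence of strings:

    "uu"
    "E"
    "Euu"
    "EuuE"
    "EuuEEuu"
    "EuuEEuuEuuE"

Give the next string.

EuuEEuuEuuEEuuEEuu

Each term (from the third on) is the previous term followed by the one before it: term 3 = E·uu = Euu.
So term 7 is EuuEEuuEuuE·EuuEEuu.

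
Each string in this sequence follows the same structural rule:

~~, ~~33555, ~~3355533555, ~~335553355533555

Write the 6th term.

Each term is the previous one with 33555 appended.
From ~~335553355533555, 2 further steps: ~~335553355533555 → ~~33555335553355533555 → (answer).

~~3355533555335553355533555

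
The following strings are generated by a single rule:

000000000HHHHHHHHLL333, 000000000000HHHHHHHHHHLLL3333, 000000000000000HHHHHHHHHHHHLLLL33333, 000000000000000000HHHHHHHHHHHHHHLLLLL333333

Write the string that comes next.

000000000000000000000HHHHHHHHHHHHHHHHLLLLLL3333333

The n-th term is 3n 0's then 2n+2 H's then n-1 L's then n 3's, where the shown terms are n = 3, 4, 5, 6.
At n = 7 the blocks have lengths 21, 16, 6, 7.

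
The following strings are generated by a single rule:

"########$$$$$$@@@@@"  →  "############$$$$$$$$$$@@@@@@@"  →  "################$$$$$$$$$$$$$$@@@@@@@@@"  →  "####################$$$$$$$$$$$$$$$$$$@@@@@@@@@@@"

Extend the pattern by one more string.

########################$$$$$$$$$$$$$$$$$$$$$$@@@@@@@@@@@@@

The n-th term is 4n #'s then 4n-2 $'s then 2n+1 @'s, where the shown terms are n = 2, 3, 4, 5.
At n = 6 the blocks have lengths 24, 22, 13.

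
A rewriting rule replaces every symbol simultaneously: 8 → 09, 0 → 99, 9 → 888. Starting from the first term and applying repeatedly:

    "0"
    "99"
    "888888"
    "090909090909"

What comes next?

998889988899888998889988899888

Rewriting each symbol of 090909090909: 0→99, 9→888, 0→99, 9→888, 0→99, 9→888, 0→99, 9→888, 0→99, 9→888, 0→99, 9→888, which concatenates to 99 888 99 888 99 888 99 888 99 888 99 888.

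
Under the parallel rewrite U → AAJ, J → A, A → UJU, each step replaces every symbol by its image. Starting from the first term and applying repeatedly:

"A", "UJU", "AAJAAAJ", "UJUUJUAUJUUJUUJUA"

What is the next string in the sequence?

AAJAAAJAAJAAAJUJUAAJAAAJAAJAAAJAAJAAAJUJU

φ(UJUUJUAUJUUJUUJUA) expands symbol-by-symbol to AAJ A AAJ AAJ A AAJ UJU AAJ A AAJ AAJ A AAJ AAJ A AAJ UJU; joining the 17 pieces gives the next term.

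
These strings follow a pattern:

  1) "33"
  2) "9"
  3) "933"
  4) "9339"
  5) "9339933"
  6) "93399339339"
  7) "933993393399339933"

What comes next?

From term 3 onward, concatenate the last term with the second-to-last: 9·33 = 933, 933·9 = 9339, …
Continuing: 933993393399339933 · 93399339339 gives term 8.

93399339339933993393399339339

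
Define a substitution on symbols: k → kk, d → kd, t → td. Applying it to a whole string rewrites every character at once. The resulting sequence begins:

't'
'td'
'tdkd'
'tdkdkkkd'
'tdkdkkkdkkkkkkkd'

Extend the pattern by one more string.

Applying the rule to each of the 16 symbols of tdkdkkkdkkkkkkkd gives the pieces td kd kk kd kk kk kk kd kk kk kk kk kk kk kk kd, which concatenate to the answer.

tdkdkkkdkkkkkkkdkkkkkkkkkkkkkkkd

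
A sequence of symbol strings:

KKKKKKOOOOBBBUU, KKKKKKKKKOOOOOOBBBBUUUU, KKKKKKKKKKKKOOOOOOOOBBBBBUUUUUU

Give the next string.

KKKKKKKKKKKKKKKOOOOOOOOOOBBBBBBUUUUUUUU

Reading off run lengths: K runs 6, 9, 12; O runs 4, 6, 8; B runs 3, 4, 5; U runs 2, 4, 6 — each is linear in n, where the shown terms are n = 2, 3, 4.
Setting n = 5 gives 15, 10, 6, 8 characters in each block.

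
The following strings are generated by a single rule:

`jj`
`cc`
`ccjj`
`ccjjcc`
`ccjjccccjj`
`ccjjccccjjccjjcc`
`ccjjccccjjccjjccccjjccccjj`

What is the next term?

Each term (from the third on) is the previous term followed by the one before it: term 3 = cc·jj = ccjj.
So term 8 is ccjjccccjjccjjccccjjccccjj·ccjjccccjjccjjcc.

ccjjccccjjccjjccccjjccccjjccjjccccjjccjjcc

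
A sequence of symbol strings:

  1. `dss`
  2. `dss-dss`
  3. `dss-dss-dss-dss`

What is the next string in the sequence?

Each string is two copies of the previous one joined by '-'.
Doubling dss-dss-dss-dss with '-' between the halves:

dss-dss-dss-dss-dss-dss-dss-dss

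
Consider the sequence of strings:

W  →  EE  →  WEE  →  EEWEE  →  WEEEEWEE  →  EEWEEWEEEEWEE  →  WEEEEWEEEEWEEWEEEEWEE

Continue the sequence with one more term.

From term 3 onward, concatenate the second-to-last term with the last: W·EE = WEE, EE·WEE = EEWEE, …
The next term joins EEWEEWEEEEWEE and WEEEEWEEEEWEEWEEEEWEE.

EEWEEWEEEEWEEWEEEEWEEEEWEEWEEEEWEE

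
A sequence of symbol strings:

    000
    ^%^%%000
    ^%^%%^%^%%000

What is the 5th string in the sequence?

The strings grow by a fixed prefix ^%^%% each time.
From ^%^%%^%^%%000, 2 further steps: ^%^%%^%^%%000 → ^%^%%^%^%%^%^%%000 → (answer).

^%^%%^%^%%^%^%%^%^%%000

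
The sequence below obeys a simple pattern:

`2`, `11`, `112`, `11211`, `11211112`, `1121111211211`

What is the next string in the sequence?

112111121121111211112

This is a Fibonacci-style word recurrence s(k) = s(k−1)·s(k−2): e.g. 11·2 = 112.
Continuing: 1121111211211 · 11211112 gives term 7.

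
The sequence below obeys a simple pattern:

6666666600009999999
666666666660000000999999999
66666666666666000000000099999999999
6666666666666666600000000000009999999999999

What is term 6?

Reading off run lengths: 6 runs 8, 11, 14, 17; 0 runs 4, 7, 10, 13; 9 runs 7, 9, 11, 13 — each is linear in n, where the shown terms are n = 2, 3, 4, 5.
Setting n = 7 gives 23, 19, 17 characters in each block.

66666666666666666666666000000000000000000099999999999999999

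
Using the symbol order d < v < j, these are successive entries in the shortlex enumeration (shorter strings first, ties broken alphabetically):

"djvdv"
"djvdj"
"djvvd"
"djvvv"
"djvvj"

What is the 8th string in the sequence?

djvjj

Stepping forward 3 times from djvvj: djvvj → djvjd → djvjv, then the target.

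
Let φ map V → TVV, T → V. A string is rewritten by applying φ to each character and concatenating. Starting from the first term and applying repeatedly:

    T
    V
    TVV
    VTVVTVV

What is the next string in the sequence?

Apply φ to VTVVTVV symbol by symbol: V→TVV, T→V, V→TVV, V→TVV, T→V, V→TVV, V→TVV; joined: TVV V TVV TVV V TVV TVV.

TVVVTVVTVVVTVVTVV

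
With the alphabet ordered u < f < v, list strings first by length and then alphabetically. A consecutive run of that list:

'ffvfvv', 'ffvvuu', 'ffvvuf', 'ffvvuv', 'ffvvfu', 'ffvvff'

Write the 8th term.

Advancing 2 positions from ffvvff through ffvvff → ffvvfv reaches term 8.

ffvvvu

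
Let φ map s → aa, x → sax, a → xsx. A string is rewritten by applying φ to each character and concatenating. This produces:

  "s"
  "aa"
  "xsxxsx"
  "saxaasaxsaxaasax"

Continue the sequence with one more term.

Rewriting the 16 symbols of saxaasaxsaxaasax one by one yields aa xsx sax xsx xsx aa xsx sax aa xsx sax xsx xsx aa xsx sax; concatenated:

aaxsxsaxxsxxsxaaxsxsaxaaxsxsaxxsxxsxaaxsxsax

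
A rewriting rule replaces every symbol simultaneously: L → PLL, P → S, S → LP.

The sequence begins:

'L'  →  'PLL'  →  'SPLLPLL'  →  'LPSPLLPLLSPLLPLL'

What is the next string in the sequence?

PLLSLPSPLLPLLSPLLPLLLPSPLLPLLSPLLPLL

Applying the rule to each of the 16 symbols of LPSPLLPLLSPLLPLL gives the pieces PLL S LP S PLL PLL S PLL PLL LP S PLL PLL S PLL PLL, which concatenate to the answer.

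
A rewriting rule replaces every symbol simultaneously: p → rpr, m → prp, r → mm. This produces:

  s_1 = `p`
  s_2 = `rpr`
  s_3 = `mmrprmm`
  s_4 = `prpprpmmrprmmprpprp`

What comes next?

rprmmrprrprmmrprprpprpmmrprmmprpprprprmmrprrprmmrpr

φ(prpprpmmrprmmprpprp) expands symbol-by-symbol to rpr mm rpr rpr mm rpr prp prp mm rpr mm prp prp rpr mm rpr rpr mm rpr; joining the 19 pieces gives the next term.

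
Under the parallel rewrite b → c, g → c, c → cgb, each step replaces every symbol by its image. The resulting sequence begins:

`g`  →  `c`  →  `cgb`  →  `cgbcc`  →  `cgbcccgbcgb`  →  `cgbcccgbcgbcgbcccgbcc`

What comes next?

Applying the rule to each of the 21 symbols of cgbcccgbcgbcgbcccgbcc gives the pieces cgb c c cgb cgb cgb c c cgb c c cgb c c cgb cgb cgb c c cgb cgb, which concatenate to the answer.

cgbcccgbcgbcgbcccgbcccgbcccgbcgbcgbcccgbcgb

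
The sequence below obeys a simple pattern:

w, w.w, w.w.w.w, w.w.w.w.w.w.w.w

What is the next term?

w.w.w.w.w.w.w.w.w.w.w.w.w.w.w.w

Every step duplicates the string with '.' between the halves.
So the next term is two copies of w.w.w.w.w.w.w.w with '.' between the halves.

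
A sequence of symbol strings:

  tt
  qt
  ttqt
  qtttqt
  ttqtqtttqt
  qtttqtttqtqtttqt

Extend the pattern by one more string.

From term 3 onward, concatenate the second-to-last term with the last: tt·qt = ttqt, qt·ttqt = qtttqt, …
So term 7 is ttqtqtttqt·qtttqtttqtqtttqt.

ttqtqtttqtqtttqtttqtqtttqt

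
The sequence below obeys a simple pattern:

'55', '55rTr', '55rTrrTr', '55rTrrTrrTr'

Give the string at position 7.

The strings grow by a fixed suffix rTr each time.
From 55rTrrTrrTr, 3 further steps: 55rTrrTrrTr → 55rTrrTrrTrrTr → 55rTrrTrrTrrTrrTr → (answer).

55rTrrTrrTrrTrrTrrTr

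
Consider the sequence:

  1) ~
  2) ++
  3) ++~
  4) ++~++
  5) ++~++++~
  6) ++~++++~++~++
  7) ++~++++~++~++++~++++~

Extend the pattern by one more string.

From term 3 onward, concatenate the last term with the second-to-last: ++·~ = ++~, ++~·++ = ++~++, …
So term 8 is ++~++++~++~++++~++++~·++~++++~++~++.

++~++++~++~++++~++++~++~++++~++~++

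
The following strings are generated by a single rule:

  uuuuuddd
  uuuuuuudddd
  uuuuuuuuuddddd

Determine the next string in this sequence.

uuuuuuuuuuudddddd

Reading off run lengths: u runs 5, 7, 9; d runs 3, 4, 5 — each is linear in n, where the shown terms are n = 3, 4, 5.
Setting n = 6 gives 11, 6 characters in each block.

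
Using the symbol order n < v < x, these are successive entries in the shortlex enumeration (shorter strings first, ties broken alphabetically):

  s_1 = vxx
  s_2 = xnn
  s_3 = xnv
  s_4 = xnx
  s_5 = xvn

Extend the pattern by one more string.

The successor of xvn increments the rightmost position that isn't already x and resets every position after it to n.

xvv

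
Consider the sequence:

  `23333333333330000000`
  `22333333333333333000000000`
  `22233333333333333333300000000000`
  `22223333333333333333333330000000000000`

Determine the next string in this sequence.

22222333333333333333333333333000000000000000

Reading off run lengths: 2 runs 1, 2, 3, 4; 3 runs 12, 15, 18, 21; 0 runs 7, 9, 11, 13 — each is linear in n, where the shown terms are n = 3, 4, 5, 6.
At n = 7 the blocks have lengths 5, 24, 15.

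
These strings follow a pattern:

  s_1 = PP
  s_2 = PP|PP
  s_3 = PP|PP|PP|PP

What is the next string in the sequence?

Each string is two copies of the previous one joined by '|'.
Doubling PP|PP|PP|PP with '|' between the halves:

PP|PP|PP|PP|PP|PP|PP|PP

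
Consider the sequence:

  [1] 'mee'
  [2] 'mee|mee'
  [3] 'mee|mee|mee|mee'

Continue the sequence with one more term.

mee|mee|mee|mee|mee|mee|mee|mee

s(k+1) = s(k)·|·s(k) — each term doubles the last with '|' between the halves.
So the next term is two copies of mee|mee|mee|mee with '|' between the halves.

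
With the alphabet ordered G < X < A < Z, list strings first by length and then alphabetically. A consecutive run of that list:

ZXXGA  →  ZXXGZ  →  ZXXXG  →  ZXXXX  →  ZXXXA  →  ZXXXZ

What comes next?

ZXXAG

The successor of ZXXXZ increments the rightmost position that isn't already Z and resets every position after it to G.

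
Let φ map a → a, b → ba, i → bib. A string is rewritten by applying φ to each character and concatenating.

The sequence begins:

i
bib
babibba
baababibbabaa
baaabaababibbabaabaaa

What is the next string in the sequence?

Rewriting the 21 symbols of baaabaababibbabaabaaa one by one yields ba a a a ba a a ba a ba bib ba ba a ba a a ba a a a; concatenated:

baaaabaaabaababibbabaabaaabaaaa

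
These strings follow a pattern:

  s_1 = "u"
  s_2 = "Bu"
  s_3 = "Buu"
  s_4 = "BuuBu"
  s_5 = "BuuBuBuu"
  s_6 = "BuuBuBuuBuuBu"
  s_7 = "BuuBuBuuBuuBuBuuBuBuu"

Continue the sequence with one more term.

Each term (from the third on) is the previous term followed by the one before it: term 3 = Bu·u = Buu.
The next term joins BuuBuBuuBuuBuBuuBuBuu and BuuBuBuuBuuBu.

BuuBuBuuBuuBuBuuBuBuuBuuBuBuuBuuBu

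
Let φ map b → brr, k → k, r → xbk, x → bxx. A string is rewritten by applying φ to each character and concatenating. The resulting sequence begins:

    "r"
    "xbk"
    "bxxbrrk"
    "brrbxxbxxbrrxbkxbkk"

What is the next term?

brrxbkxbkbrrbxxbxxbrrbxxbxxbrrxbkxbkbxxbrrkbxxbrrkk

Applying the rule to each of the 19 symbols of brrbxxbxxbrrxbkxbkk gives the pieces brr xbk xbk brr bxx bxx brr bxx bxx brr xbk xbk bxx brr k bxx brr k k, which concatenate to the answer.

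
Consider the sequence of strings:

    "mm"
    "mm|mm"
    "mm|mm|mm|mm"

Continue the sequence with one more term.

Each string is two copies of the previous one joined by '|'.
Doubling mm|mm|mm|mm with '|' between the halves:

mm|mm|mm|mm|mm|mm|mm|mm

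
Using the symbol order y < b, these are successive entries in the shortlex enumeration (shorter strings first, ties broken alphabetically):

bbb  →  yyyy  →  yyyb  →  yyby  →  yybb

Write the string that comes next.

ybyy

Treat yybb as a base-2 numeral over the given alphabet and add one, carrying through any trailing b's.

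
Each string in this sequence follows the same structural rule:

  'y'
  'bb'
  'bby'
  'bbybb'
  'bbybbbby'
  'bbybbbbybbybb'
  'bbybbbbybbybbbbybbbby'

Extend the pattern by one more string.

bbybbbbybbybbbbybbbbybbybbbbybbybb

From term 3 onward, concatenate the last term with the second-to-last: bb·y = bby, bby·bb = bbybb, …
So term 8 is bbybbbbybbybbbbybbbby·bbybbbbybbybb.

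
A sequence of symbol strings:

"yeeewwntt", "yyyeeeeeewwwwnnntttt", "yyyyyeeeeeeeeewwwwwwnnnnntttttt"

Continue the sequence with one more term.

yyyyyyyeeeeeeeeeeeewwwwwwwwnnnnnnntttttttt

Reading off run lengths: y runs 1, 3, 5; e runs 3, 6, 9; w runs 2, 4, 6; n runs 1, 3, 5; t runs 2, 4, 6 — each is linear in n (n = 1, 2, …).
At n = 4 the blocks have lengths 7, 12, 8, 7, 8.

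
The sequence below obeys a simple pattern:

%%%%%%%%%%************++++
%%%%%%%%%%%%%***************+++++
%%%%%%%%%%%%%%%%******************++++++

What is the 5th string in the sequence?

%%%%%%%%%%%%%%%%%%%%%%************************++++++++

The n-th term is 3n+1 %'s then 3n+3 *'s then n+1 +'s, where the shown terms are n = 3, 4, 5.
For term 5, n = 7, so the run lengths are 22, 24, 8.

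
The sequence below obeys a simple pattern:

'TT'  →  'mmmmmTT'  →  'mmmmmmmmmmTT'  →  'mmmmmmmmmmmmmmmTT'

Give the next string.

The strings grow by a fixed prefix mmmmm each time.
Applying this once more to mmmmmmmmmmmmmmmTT:

mmmmmmmmmmmmmmmmmmmmTT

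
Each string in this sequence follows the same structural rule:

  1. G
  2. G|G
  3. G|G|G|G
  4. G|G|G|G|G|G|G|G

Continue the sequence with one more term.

Every step duplicates the string with '|' between the halves.
One more doubling of G|G|G|G|G|G|G|G gives the answer.

G|G|G|G|G|G|G|G|G|G|G|G|G|G|G|G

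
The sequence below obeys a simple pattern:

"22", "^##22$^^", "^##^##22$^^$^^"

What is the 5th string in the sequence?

^##^##^##^##22$^^$^^$^^$^^

Each term wraps the previous one in ^## on the left and $^^ on the right.
From ^##^##22$^^$^^, 2 further steps: ^##^##22$^^$^^ → ^##^##^##22$^^$^^$^^ → (answer).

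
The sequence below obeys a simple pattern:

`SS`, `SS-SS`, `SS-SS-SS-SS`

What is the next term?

SS-SS-SS-SS-SS-SS-SS-SS

Every step duplicates the string with '-' between the halves.
So the next term is two copies of SS-SS-SS-SS with '-' between the halves.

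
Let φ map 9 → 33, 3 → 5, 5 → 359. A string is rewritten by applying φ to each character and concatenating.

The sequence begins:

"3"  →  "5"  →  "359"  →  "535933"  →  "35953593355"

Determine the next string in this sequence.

Expanding 35953593355: 3→5, 5→359, 9→33, 5→359, 3→5, 5→359, 9→33, 3→5, 3→5, 5→359, 5→359. Concatenated: 5 359 33 359 5 359 33 5 5 359 359.

53593335953593355359359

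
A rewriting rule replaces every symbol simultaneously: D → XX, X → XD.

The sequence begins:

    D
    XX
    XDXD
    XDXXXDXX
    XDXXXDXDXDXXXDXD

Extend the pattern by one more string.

XDXXXDXDXDXXXDXXXDXXXDXDXDXXXDXX

Replace each of the 16 characters of XDXXXDXDXDXXXDXD in place — XD XX XD XD XD XX XD XX XD XX XD XD XD XX XD XX — and concatenate.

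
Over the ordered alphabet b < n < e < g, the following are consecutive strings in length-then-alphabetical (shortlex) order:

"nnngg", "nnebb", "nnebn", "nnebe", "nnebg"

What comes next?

nnenb

The successor of nnebg increments the rightmost position that isn't already g and resets every position after it to b.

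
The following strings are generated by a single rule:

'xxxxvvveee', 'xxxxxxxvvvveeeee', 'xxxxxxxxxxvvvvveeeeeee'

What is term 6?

Term n consists of 3n+1 x's, followed by n+2 v's, followed by 2n+1 e's (n = 1, 2, …).
For term 6, n = 6, so the run lengths are 19, 8, 13.

xxxxxxxxxxxxxxxxxxxvvvvvvvveeeeeeeeeeeee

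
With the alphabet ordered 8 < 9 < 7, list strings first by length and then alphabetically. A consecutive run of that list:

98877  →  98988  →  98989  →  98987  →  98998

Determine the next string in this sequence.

98999

Find the rightmost character of 98998 below 7, bump it to the next letter, and reset everything to its right to 8.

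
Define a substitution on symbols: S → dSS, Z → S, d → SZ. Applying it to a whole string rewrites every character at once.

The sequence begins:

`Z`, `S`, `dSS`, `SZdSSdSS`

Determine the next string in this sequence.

dSSSSZdSSdSSSZdSSdSS

Rewriting each symbol of SZdSSdSS: S→dSS, Z→S, d→SZ, S→dSS, S→dSS, d→SZ, S→dSS, S→dSS, which concatenates to dSS S SZ dSS dSS SZ dSS dSS.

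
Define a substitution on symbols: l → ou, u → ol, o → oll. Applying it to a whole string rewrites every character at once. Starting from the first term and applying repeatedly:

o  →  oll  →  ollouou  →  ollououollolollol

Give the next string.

Rewriting the 17 symbols of ollououollolollol one by one yields oll ou ou oll ol oll ol oll ou ou oll ou oll ou ou oll ou; concatenated:

ollououollolollolollououollouollououollou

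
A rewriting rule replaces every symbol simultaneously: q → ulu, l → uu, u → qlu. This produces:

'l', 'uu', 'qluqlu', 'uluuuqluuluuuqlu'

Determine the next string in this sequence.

Rewriting the 16 symbols of uluuuqluuluuuqlu one by one yields qlu uu qlu qlu qlu ulu uu qlu qlu uu qlu qlu qlu ulu uu qlu; concatenated:

qluuuqluqluqluuluuuqluqluuuqluqluqluuluuuqlu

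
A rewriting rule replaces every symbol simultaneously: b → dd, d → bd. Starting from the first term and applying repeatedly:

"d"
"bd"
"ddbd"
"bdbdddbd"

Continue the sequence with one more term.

Apply φ to bdbdddbd symbol by symbol: b→dd, d→bd, b→dd, d→bd, d→bd, d→bd, b→dd, d→bd; joined: dd bd dd bd bd bd dd bd.

ddbdddbdbdbdddbd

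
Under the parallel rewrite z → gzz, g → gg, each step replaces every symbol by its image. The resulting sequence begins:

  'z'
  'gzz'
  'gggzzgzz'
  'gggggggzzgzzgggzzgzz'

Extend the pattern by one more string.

gggggggggggggggzzgzzgggzzgzzgggggggzzgzzgggzzgzz

Replace each of the 20 characters of gggggggzzgzzgggzzgzz in place — gg gg gg gg gg gg gg gzz gzz gg gzz gzz gg gg gg gzz gzz gg gzz gzz — and concatenate.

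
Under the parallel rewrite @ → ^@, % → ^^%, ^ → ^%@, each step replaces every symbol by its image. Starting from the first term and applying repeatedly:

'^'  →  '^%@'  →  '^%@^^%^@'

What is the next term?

^%@^^%^@^%@^%@^^%^%@^@

Rewriting each symbol of ^%@^^%^@: ^→^%@, %→^^%, @→^@, ^→^%@, ^→^%@, %→^^%, ^→^%@, @→^@, which concatenates to ^%@ ^^% ^@ ^%@ ^%@ ^^% ^%@ ^@.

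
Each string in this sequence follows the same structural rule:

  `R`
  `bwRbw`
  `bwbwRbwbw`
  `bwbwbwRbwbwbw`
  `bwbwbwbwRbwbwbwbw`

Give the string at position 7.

bwbwbwbwbwbwRbwbwbwbwbwbw

Every step adds bw to the front and bw to the end of the previous string.
From bwbwbwbwRbwbwbwbw, 2 further steps: bwbwbwbwRbwbwbwbw → bwbwbwbwbwRbwbwbwbwbw → (answer).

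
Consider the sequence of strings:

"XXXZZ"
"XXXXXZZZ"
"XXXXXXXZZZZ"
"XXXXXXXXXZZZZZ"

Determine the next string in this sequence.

Each string has the form X^{2n-1} Z^{n}, where the shown terms are n = 2, 3, 4, 5.
At n = 6 the blocks have lengths 11, 6.

XXXXXXXXXXXZZZZZZ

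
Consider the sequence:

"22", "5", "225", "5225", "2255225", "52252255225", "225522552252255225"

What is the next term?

52252255225225522552252255225

Each term (from the third on) is the two preceding terms concatenated in order: term 3 = 22·5 = 225.
Continuing: 52252255225 · 225522552252255225 gives term 8.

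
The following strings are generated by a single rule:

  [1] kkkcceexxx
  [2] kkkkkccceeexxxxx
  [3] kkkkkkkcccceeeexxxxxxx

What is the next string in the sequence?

Term n consists of 2n+1 k's, followed by n+1 c's, followed by n+1 e's, followed by 2n+1 x's (n = 1, 2, …).
For the next term, n = 4, so the run lengths are 9, 5, 5, 9.

kkkkkkkkkccccceeeeexxxxxxxxx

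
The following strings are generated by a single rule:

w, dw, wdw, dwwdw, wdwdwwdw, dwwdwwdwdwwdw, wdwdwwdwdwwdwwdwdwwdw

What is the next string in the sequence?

dwwdwwdwdwwdwwdwdwwdwdwwdwwdwdwwdw

Each term (from the third on) is the two preceding terms concatenated in order: term 3 = w·dw = wdw.
Continuing: dwwdwwdwdwwdw · wdwdwwdwdwwdwwdwdwwdw gives term 8.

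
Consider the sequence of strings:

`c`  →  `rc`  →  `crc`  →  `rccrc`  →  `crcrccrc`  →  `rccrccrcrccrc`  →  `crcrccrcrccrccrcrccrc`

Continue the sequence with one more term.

rccrccrcrccrccrcrccrcrccrccrcrccrc

From term 3 onward, concatenate the second-to-last term with the last: c·rc = crc, rc·crc = rccrc, …
The next term joins rccrccrcrccrc and crcrccrcrccrccrcrccrc.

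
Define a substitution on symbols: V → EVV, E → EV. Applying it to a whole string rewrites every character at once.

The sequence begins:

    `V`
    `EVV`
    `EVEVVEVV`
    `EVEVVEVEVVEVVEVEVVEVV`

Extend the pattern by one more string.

EVEVVEVEVVEVVEVEVVEVEVVEVVEVEVVEVVEVEVVEVEVVEVVEVEVVEVV

Replace each of the 21 characters of EVEVVEVEVVEVVEVEVVEVV in place — EV EVV EV EVV EVV EV EVV EV EVV EVV EV EVV EVV EV EVV EV EVV EVV EV EVV EVV — and concatenate.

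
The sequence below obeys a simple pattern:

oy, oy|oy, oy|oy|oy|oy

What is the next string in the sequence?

s(k+1) = s(k)·|·s(k) — each term doubles the last with '|' between the halves.
One more doubling of oy|oy|oy|oy gives the answer.

oy|oy|oy|oy|oy|oy|oy|oy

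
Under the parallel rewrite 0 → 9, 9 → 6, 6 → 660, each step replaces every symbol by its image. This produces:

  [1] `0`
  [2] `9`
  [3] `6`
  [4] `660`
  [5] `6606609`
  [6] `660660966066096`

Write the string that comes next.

Rewriting the 15 symbols of 660660966066096 one by one yields 660 660 9 660 660 9 6 660 660 9 660 660 9 6 660; concatenated:

660660966066096660660966066096660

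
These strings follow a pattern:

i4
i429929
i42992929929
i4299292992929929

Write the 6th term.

i42992929929299292992929929

The strings grow by a fixed suffix 29929 each time.
From i4299292992929929, 2 further steps: i4299292992929929 → i429929299292992929929 → (answer).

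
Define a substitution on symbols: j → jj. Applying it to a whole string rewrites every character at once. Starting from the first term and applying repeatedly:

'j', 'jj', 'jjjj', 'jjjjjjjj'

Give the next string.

Rewriting each symbol of jjjjjjjj: j→jj, j→jj, j→jj, j→jj, j→jj, j→jj, j→jj, j→jj, which concatenates to jj jj jj jj jj jj jj jj.

jjjjjjjjjjjjjjjj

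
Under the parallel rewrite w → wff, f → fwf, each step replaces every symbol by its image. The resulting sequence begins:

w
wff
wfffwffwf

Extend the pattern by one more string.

wfffwffwffwfwfffwffwfwfffwf

Rewriting each symbol of wfffwffwf: w→wff, f→fwf, f→fwf, f→fwf, w→wff, f→fwf, f→fwf, w→wff, f→fwf, which concatenates to wff fwf fwf fwf wff fwf fwf wff fwf.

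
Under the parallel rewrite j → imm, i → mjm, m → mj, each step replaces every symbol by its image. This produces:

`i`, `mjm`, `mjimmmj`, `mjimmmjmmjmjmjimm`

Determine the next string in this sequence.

φ(mjimmmjmmjmjmjimm) expands symbol-by-symbol to mj imm mjm mj mj mj imm mj mj imm mj imm mj imm mjm mj mj; joining the 17 pieces gives the next term.

mjimmmjmmjmjmjimmmjmjimmmjimmmjimmmjmmjmj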